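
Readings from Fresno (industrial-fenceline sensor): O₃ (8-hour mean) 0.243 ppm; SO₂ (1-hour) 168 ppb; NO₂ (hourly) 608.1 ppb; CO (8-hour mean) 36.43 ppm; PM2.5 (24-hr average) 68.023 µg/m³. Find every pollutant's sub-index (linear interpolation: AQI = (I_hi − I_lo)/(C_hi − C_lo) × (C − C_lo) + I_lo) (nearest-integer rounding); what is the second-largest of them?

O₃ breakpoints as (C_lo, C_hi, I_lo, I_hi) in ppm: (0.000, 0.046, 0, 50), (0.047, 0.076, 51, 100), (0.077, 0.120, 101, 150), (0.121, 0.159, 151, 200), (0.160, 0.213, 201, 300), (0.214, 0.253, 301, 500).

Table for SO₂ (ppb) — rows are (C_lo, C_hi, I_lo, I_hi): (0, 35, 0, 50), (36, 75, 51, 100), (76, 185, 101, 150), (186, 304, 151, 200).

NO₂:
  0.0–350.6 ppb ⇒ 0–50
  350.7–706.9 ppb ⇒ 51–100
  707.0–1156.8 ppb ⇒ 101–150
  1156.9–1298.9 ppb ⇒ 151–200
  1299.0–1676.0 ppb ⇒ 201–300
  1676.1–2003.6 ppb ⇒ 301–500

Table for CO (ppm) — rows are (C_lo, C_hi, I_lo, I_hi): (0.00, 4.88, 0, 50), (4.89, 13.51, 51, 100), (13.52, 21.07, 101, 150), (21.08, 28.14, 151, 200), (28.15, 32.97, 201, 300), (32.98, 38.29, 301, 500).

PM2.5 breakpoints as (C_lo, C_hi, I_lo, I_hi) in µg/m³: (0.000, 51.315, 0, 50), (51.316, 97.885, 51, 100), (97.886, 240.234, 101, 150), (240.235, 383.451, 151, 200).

O₃ 0.243: bracket 0.214–0.253 → index 301–500; slope 199/0.039, offset 0.029.
AQI = 301 + 199/0.039·0.029 ≈ 448.97 ⇒ 449.
SO₂: 168 ∈ [76, 185] ↔ index [101, 150].
101 + (168−76)·(150−101)/(185−76) = 101 + 92·49/109 ≈ 142.36, so AQI = 142.
NO₂ 608.1: bracket 350.7–706.9 → index 51–100; slope 49/356.2, offset 257.4.
AQI = 51 + 49/356.2·257.4 ≈ 86.41 ⇒ 86.
CO: 36.43 lies in 32.98–38.29, so I_lo=301, I_hi=500, C_lo=32.98, C_hi=38.29.
(500−301)/(38.29−32.98) × (36.43−32.98) + 301 = 199/5.31 × 3.45 + 301 ≈ 430.29 → 430.
PM2.5: row 51.316–97.885 (AQI 51–100). (100−51)·(68.023−51.316)/(97.885−51.316) + 51 = 49·16.707/46.569 + 51 ≈ 68.58 → 69.
Sub-indices: O₃→449, SO₂→142, NO₂→86, CO→430, PM2.5→69. Ranked high→low: 449, 430, 142, 86, 69. Second-highest sub-index = 430.

430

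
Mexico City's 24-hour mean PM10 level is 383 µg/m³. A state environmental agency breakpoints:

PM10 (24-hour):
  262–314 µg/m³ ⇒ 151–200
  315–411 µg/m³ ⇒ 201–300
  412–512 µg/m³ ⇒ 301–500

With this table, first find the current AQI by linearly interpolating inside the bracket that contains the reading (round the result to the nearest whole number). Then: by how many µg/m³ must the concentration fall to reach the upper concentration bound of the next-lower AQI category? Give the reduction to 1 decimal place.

69.0

PM10 383: bracket 315–411 → index 201–300; slope 99/96, offset 68.
AQI = 201 + 99/96·68 ≈ 271.13 ⇒ 271.
Current AQI 271 is in the Very Unhealthy range (201–300). The next-lower category tops out at AQI 200, whose upper concentration bound is 314 µg/m³.
Reduction needed = 383 − 314 = 69.0 µg/m³.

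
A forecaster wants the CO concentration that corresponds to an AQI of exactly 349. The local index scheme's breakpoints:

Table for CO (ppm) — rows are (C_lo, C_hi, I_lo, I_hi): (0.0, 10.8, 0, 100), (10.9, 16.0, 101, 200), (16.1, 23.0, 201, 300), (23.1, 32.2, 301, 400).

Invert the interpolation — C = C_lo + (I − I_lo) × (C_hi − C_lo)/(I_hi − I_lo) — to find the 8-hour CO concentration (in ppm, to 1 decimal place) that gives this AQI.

27.5

AQI 349 lies in the 301–400 band, which corresponds to 23.1–32.2 ppm.
C = 23.1 + (349−301)×(32.2−23.1)/(400−301) = 23.1 + 48×9.1/99 ≈ 27.512 ppm → 27.5 ppm to 1 dp.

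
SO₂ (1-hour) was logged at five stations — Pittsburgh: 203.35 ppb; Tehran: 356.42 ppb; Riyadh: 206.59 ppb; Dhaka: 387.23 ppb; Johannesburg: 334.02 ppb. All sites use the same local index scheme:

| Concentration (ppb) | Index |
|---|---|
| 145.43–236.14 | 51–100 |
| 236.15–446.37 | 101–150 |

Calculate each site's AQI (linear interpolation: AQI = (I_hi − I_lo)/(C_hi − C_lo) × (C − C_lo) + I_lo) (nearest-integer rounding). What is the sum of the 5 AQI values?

555

Pittsburgh: 203.35 lies in 145.43–236.14, so I_lo=51, I_hi=100, C_lo=145.43, C_hi=236.14.
(100−51)/(236.14−145.43) × (203.35−145.43) + 51 = 49/90.71 × 57.92 + 51 ≈ 82.29 → 82.
Tehran: 356.42 lies in 236.15–446.37, so I_lo=101, I_hi=150, C_lo=236.15, C_hi=446.37.
(150−101)/(446.37−236.15) × (356.42−236.15) + 101 = 49/210.22 × 120.27 + 101 ≈ 129.03 → 129.
Riyadh: 206.59 ∈ [145.43, 236.14] ↔ index [51, 100].
51 + (206.59−145.43)·(100−51)/(236.14−145.43) = 51 + 61.16·49/90.71 ≈ 84.04, so AQI = 84.
Dhaka: row 236.15–446.37 (AQI 101–150). (150−101)·(387.23−236.15)/(446.37−236.15) + 101 = 49·151.08/210.22 + 101 ≈ 136.22 → 136.
Johannesburg: row 236.15–446.37 (AQI 101–150). (150−101)·(334.02−236.15)/(446.37−236.15) + 101 = 49·97.87/210.22 + 101 ≈ 123.81 → 124.
AQIs: Pittsburgh=82, Tehran=129, Riyadh=84, Dhaka=136, Johannesburg=124. Sum = 82 + 129 + 84 + 136 + 124 = 555.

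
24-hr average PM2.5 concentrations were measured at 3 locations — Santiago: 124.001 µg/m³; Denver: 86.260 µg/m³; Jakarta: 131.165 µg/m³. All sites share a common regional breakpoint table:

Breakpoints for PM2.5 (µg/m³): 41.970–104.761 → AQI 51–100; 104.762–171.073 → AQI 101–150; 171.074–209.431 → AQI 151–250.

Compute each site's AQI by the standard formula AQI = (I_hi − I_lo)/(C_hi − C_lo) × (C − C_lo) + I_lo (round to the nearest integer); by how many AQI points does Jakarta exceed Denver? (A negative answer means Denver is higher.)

35

Santiago: 124.001 lies in 104.762–171.073, so I_lo=101, I_hi=150, C_lo=104.762, C_hi=171.073.
(150−101)/(171.073−104.762) × (124.001−104.762) + 101 = 49/66.311 × 19.239 + 101 ≈ 115.22 → 115.
Denver: 86.260 ∈ [41.970, 104.761] ↔ index [51, 100].
51 + (86.260−41.970)·(100−51)/(104.761−41.970) = 51 + 44.290·49/62.791 ≈ 85.56, so AQI = 86.
Jakarta: 131.165 lies in 104.762–171.073, so I_lo=101, I_hi=150, C_lo=104.762, C_hi=171.073.
(150−101)/(171.073−104.762) × (131.165−104.762) + 101 = 49/66.311 × 26.403 + 101 ≈ 120.51 → 121.
AQIs: Santiago=115, Denver=86, Jakarta=121. Jakarta (121) − Denver (86) = 35.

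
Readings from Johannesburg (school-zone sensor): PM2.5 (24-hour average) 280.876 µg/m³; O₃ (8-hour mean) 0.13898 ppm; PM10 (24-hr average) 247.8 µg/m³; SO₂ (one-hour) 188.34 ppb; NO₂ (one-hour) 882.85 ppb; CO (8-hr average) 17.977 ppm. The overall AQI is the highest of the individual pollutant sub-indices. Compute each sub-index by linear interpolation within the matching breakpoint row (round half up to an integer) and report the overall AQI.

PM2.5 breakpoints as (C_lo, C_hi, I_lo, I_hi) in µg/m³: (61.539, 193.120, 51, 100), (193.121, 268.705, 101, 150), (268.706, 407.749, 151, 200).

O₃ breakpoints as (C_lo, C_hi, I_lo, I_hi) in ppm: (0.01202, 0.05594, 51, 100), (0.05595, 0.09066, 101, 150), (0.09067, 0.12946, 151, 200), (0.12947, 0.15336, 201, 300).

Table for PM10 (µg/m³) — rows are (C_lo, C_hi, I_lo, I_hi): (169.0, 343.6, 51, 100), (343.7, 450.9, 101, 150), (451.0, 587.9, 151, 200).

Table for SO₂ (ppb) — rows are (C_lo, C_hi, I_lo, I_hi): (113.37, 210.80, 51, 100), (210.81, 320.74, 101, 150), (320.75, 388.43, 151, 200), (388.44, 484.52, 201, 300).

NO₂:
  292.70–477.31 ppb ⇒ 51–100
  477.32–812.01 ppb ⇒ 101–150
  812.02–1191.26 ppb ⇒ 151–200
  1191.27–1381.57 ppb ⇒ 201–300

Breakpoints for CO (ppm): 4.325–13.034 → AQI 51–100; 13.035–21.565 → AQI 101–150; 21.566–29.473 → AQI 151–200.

PM2.5 280.876: bracket 268.706–407.749 → index 151–200; slope 49/139.043, offset 12.170.
AQI = 151 + 49/139.043·12.170 ≈ 155.29 ⇒ 155.
O₃ 0.13898: bracket 0.12947–0.15336 → index 201–300; slope 99/0.02389, offset 0.00951.
AQI = 201 + 99/0.02389·0.00951 ≈ 240.41 ⇒ 240.
PM10: 247.8 ∈ [169.0, 343.6] ↔ index [51, 100].
51 + (247.8−169.0)·(100−51)/(343.6−169.0) = 51 + 78.8·49/174.6 ≈ 73.11, so AQI = 73.
SO₂: row 113.37–210.80 (AQI 51–100). (100−51)·(188.34−113.37)/(210.80−113.37) + 51 = 49·74.97/97.43 + 51 ≈ 88.70 → 89.
NO₂: row 812.02–1191.26 (AQI 151–200). (200−151)·(882.85−812.02)/(1191.26−812.02) + 151 = 49·70.83/379.24 + 151 ≈ 160.15 → 160.
CO: row 13.035–21.565 (AQI 101–150). (150−101)·(17.977−13.035)/(21.565−13.035) + 101 = 49·4.942/8.530 + 101 ≈ 129.39 → 129.
Sub-indices: PM2.5→155, O₃→240, PM10→73, SO₂→89, NO₂→160, CO→129. Overall AQI = max = 240; dominant pollutant is O₃.
AQI 240: Very Unhealthy.

240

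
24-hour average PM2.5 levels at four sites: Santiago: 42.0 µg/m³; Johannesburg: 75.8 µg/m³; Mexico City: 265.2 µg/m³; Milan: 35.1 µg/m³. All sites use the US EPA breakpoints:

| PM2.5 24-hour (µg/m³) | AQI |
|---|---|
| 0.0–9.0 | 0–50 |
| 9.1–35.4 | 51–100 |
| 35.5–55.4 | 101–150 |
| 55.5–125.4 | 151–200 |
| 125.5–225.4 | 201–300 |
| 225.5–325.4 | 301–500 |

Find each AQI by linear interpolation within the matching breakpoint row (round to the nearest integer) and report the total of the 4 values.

Santiago: row 35.5–55.4 (AQI 101–150). (150−101)·(42.0−35.5)/(55.4−35.5) + 101 = 49·6.5/19.9 + 101 ≈ 117.01 → 117.
Johannesburg: 75.8 lies in 55.5–125.4, so I_lo=151, I_hi=200, C_lo=55.5, C_hi=125.4.
(200−151)/(125.4−55.5) × (75.8−55.5) + 151 = 49/69.9 × 20.3 + 151 ≈ 165.23 → 165.
Mexico City: 265.2 lies in 225.5–325.4, so I_lo=301, I_hi=500, C_lo=225.5, C_hi=325.4.
(500−301)/(325.4−225.5) × (265.2−225.5) + 301 = 199/99.9 × 39.7 + 301 ≈ 380.08 → 380.
Milan: 35.1 lies in 9.1–35.4, so I_lo=51, I_hi=100, C_lo=9.1, C_hi=35.4.
(100−51)/(35.4−9.1) × (35.1−9.1) + 51 = 49/26.3 × 26.0 + 51 ≈ 99.44 → 99.
AQIs: Santiago=117, Johannesburg=165, Mexico City=380, Milan=99. Sum = 117 + 165 + 380 + 99 = 761.

761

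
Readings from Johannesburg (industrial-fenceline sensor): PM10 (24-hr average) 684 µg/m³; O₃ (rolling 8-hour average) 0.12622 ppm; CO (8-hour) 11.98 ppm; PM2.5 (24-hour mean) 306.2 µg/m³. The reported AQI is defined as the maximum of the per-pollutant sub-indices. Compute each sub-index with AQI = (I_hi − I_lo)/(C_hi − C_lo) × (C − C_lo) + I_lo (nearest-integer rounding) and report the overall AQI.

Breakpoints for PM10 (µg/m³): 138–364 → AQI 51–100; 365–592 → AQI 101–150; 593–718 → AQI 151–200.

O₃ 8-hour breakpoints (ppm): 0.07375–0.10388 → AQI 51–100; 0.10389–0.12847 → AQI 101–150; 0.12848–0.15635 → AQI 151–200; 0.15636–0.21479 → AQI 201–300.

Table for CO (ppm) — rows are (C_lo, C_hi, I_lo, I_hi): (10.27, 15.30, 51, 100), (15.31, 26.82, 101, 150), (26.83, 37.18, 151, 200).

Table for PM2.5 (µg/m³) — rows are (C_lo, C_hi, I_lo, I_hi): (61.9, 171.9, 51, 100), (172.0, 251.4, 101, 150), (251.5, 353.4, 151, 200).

187

PM10: 684 lies in 593–718, so I_lo=151, I_hi=200, C_lo=593, C_hi=718.
(200−151)/(718−593) × (684−593) + 151 = 49/125 × 91 + 151 ≈ 186.67 → 187.
O₃: row 0.10389–0.12847 (AQI 101–150). (150−101)·(0.12622−0.10389)/(0.12847−0.10389) + 101 = 49·0.02233/0.02458 + 101 ≈ 145.51 → 146.
CO: 11.98 ∈ [10.27, 15.30] ↔ index [51, 100].
51 + (11.98−10.27)·(100−51)/(15.30−10.27) = 51 + 1.71·49/5.03 ≈ 67.66, so AQI = 68.
PM2.5: 306.2 ∈ [251.5, 353.4] ↔ index [151, 200].
151 + (306.2−251.5)·(200−151)/(353.4−251.5) = 151 + 54.7·49/101.9 ≈ 177.30, so AQI = 177.
Sub-indices: PM10→187, O₃→146, CO→68, PM2.5→177. Overall AQI = max = 187; dominant pollutant is PM10.
AQI 187: Unhealthy.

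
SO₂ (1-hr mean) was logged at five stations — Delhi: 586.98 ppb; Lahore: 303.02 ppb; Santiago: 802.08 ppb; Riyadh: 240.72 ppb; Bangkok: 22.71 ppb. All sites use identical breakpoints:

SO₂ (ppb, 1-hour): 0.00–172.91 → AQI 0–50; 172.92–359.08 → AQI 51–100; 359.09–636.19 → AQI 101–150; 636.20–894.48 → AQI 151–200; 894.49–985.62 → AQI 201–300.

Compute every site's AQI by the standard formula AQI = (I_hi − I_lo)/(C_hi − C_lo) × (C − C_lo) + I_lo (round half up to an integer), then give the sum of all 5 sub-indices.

Delhi: 586.98 lies in 359.09–636.19, so I_lo=101, I_hi=150, C_lo=359.09, C_hi=636.19.
(150−101)/(636.19−359.09) × (586.98−359.09) + 101 = 49/277.10 × 227.89 + 101 ≈ 141.30 → 141.
Lahore: 303.02 lies in 172.92–359.08, so I_lo=51, I_hi=100, C_lo=172.92, C_hi=359.08.
(100−51)/(359.08−172.92) × (303.02−172.92) + 51 = 49/186.16 × 130.10 + 51 ≈ 85.24 → 85.
Santiago: 802.08 lies in 636.20–894.48, so I_lo=151, I_hi=200, C_lo=636.20, C_hi=894.48.
(200−151)/(894.48−636.20) × (802.08−636.20) + 151 = 49/258.28 × 165.88 + 151 ≈ 182.47 → 182.
Riyadh 240.72: bracket 172.92–359.08 → index 51–100; slope 49/186.16, offset 67.80.
AQI = 51 + 49/186.16·67.80 ≈ 68.85 ⇒ 69.
Bangkok 22.71: bracket 0.00–172.91 → index 0–50; slope 50/172.91, offset 22.71.
AQI = 0 + 50/172.91·22.71 ≈ 6.57 ⇒ 7.
AQIs: Delhi=141, Lahore=85, Santiago=182, Riyadh=69, Bangkok=7. Sum = 141 + 85 + 182 + 69 + 7 = 484.

484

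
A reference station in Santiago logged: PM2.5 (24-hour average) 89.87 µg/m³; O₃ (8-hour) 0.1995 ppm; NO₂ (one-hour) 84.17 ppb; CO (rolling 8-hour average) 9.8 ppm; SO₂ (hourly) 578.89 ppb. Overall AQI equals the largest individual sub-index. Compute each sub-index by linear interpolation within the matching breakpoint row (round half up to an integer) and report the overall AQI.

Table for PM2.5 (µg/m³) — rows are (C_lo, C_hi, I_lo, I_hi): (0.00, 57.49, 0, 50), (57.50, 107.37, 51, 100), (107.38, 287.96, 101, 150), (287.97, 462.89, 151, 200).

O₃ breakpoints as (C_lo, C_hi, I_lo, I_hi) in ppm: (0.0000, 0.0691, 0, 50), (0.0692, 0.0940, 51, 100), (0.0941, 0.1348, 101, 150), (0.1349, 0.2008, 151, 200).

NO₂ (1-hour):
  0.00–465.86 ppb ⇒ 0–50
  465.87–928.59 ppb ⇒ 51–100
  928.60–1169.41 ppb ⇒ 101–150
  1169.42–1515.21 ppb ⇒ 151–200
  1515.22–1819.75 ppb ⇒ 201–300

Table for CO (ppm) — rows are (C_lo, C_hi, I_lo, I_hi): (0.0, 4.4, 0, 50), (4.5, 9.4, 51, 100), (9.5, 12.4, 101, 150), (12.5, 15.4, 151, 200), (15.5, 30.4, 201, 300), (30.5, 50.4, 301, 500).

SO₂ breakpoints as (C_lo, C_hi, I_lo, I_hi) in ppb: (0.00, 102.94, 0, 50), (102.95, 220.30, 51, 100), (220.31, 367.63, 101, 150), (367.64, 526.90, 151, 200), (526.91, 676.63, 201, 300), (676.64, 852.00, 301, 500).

235

PM2.5: row 57.50–107.37 (AQI 51–100). (100−51)·(89.87−57.50)/(107.37−57.50) + 51 = 49·32.37/49.87 + 51 ≈ 82.81 → 83.
O₃: 0.1995 lies in 0.1349–0.2008, so I_lo=151, I_hi=200, C_lo=0.1349, C_hi=0.2008.
(200−151)/(0.2008−0.1349) × (0.1995−0.1349) + 151 = 49/0.0659 × 0.0646 + 151 ≈ 199.03 → 199.
NO₂: 84.17 lies in 0.00–465.86, so I_lo=0, I_hi=50, C_lo=0.00, C_hi=465.86.
(50−0)/(465.86−0.00) × (84.17−0.00) + 0 = 50/465.86 × 84.17 + 0 ≈ 9.03 → 9.
CO: 9.8 ∈ [9.5, 12.4] ↔ index [101, 150].
101 + (9.8−9.5)·(150−101)/(12.4−9.5) = 101 + 0.3·49/2.9 ≈ 106.07, so AQI = 106.
SO₂: row 526.91–676.63 (AQI 201–300). (300−201)·(578.89−526.91)/(676.63−526.91) + 201 = 99·51.98/149.72 + 201 ≈ 235.37 → 235.
Sub-indices: PM2.5→83, O₃→199, NO₂→9, CO→106, SO₂→235. Overall AQI = max = 235; dominant pollutant is SO₂.
AQI 235: Very Unhealthy.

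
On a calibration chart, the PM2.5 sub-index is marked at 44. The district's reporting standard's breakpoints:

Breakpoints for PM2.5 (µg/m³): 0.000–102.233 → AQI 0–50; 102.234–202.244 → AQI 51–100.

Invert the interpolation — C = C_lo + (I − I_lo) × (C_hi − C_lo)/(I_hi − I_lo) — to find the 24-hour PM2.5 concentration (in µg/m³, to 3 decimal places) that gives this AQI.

AQI 44 lies in the 0–50 band, which corresponds to 0.000–102.233 µg/m³.
C = 0.000 + (44−0)×(102.233−0.000)/(50−0) = 0.000 + 44×102.233/50 ≈ 89.96504 µg/m³ → 89.965 µg/m³ to 3 dp.

89.965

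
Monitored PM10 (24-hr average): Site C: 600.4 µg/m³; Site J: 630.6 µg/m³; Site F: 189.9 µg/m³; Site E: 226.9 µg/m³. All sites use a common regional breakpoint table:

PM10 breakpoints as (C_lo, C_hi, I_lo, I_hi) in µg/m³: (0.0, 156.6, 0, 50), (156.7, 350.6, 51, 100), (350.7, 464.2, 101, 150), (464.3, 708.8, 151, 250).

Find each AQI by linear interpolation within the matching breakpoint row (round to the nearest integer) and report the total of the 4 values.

Site C: 600.4 ∈ [464.3, 708.8] ↔ index [151, 250].
151 + (600.4−464.3)·(250−151)/(708.8−464.3) = 151 + 136.1·99/244.5 ≈ 206.11, so AQI = 206.
Site J: 630.6 ∈ [464.3, 708.8] ↔ index [151, 250].
151 + (630.6−464.3)·(250−151)/(708.8−464.3) = 151 + 166.3·99/244.5 ≈ 218.34, so AQI = 218.
Site F: 189.9 lies in 156.7–350.6, so I_lo=51, I_hi=100, C_lo=156.7, C_hi=350.6.
(100−51)/(350.6−156.7) × (189.9−156.7) + 51 = 49/193.9 × 33.2 + 51 ≈ 59.39 → 59.
Site E 226.9: bracket 156.7–350.6 → index 51–100; slope 49/193.9, offset 70.2.
AQI = 51 + 49/193.9·70.2 ≈ 68.74 ⇒ 69.
AQIs: Site C=206, Site J=218, Site F=59, Site E=69. Sum = 206 + 218 + 59 + 69 = 552.

552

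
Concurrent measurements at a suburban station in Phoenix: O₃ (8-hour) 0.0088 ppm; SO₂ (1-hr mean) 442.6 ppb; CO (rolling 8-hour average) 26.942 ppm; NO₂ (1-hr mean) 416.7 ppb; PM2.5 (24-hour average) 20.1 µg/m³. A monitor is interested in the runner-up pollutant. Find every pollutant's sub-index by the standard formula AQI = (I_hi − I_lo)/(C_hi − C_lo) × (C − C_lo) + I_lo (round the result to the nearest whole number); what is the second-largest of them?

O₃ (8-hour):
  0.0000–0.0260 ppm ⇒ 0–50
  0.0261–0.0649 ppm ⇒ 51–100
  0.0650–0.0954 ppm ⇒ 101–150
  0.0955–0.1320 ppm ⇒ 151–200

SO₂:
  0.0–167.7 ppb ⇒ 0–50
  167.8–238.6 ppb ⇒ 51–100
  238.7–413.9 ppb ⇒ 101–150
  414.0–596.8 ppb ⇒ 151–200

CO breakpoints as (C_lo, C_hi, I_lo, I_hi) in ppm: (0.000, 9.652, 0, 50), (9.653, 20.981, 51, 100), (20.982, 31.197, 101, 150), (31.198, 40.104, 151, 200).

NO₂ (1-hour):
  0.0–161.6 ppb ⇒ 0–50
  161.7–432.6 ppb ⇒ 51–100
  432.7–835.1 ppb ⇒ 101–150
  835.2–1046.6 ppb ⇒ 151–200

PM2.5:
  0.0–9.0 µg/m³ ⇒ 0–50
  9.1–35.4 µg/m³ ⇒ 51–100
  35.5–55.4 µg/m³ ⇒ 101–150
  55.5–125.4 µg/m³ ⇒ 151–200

O₃: 0.0088 lies in 0.0000–0.0260, so I_lo=0, I_hi=50, C_lo=0.0000, C_hi=0.0260.
(50−0)/(0.0260−0.0000) × (0.0088−0.0000) + 0 = 50/0.0260 × 0.0088 + 0 ≈ 16.92 → 17.
SO₂: 442.6 lies in 414.0–596.8, so I_lo=151, I_hi=200, C_lo=414.0, C_hi=596.8.
(200−151)/(596.8−414.0) × (442.6−414.0) + 151 = 49/182.8 × 28.6 + 151 ≈ 158.67 → 159.
CO: row 20.982–31.197 (AQI 101–150). (150−101)·(26.942−20.982)/(31.197−20.982) + 101 = 49·5.960/10.215 + 101 ≈ 129.59 → 130.
NO₂ 416.7: bracket 161.7–432.6 → index 51–100; slope 49/270.9, offset 255.0.
AQI = 51 + 49/270.9·255.0 ≈ 97.12 ⇒ 97.
PM2.5: 20.1 ∈ [9.1, 35.4] ↔ index [51, 100].
51 + (20.1−9.1)·(100−51)/(35.4−9.1) = 51 + 11.0·49/26.3 ≈ 71.49, so AQI = 71.
Sub-indices: O₃→17, SO₂→159, CO→130, NO₂→97, PM2.5→71. Ranked high→low: 159, 130, 97, 71, 17. Second-highest sub-index = 130.

130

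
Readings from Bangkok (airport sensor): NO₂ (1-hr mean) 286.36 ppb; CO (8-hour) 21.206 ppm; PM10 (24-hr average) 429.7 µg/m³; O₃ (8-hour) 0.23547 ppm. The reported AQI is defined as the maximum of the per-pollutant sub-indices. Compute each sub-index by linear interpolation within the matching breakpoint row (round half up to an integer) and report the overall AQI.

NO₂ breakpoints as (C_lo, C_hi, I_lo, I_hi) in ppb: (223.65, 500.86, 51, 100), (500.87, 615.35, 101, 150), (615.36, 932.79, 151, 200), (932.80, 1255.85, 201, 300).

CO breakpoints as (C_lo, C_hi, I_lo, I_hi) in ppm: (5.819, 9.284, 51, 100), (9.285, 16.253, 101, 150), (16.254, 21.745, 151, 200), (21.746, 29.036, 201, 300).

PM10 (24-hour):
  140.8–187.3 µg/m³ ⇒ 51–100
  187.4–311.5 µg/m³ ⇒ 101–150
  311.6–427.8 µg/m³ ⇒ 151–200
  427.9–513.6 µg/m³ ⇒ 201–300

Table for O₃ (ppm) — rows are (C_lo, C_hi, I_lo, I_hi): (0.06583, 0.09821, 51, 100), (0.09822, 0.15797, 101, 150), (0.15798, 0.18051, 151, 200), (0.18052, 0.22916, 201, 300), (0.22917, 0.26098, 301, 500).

340

NO₂: 286.36 lies in 223.65–500.86, so I_lo=51, I_hi=100, C_lo=223.65, C_hi=500.86.
(100−51)/(500.86−223.65) × (286.36−223.65) + 51 = 49/277.21 × 62.71 + 51 ≈ 62.08 → 62.
CO: row 16.254–21.745 (AQI 151–200). (200−151)·(21.206−16.254)/(21.745−16.254) + 151 = 49·4.952/5.491 + 151 ≈ 195.19 → 195.
PM10: 429.7 ∈ [427.9, 513.6] ↔ index [201, 300].
201 + (429.7−427.9)·(300−201)/(513.6−427.9) = 201 + 1.8·99/85.7 ≈ 203.08, so AQI = 203.
O₃ 0.23547: bracket 0.22917–0.26098 → index 301–500; slope 199/0.03181, offset 0.00630.
AQI = 301 + 199/0.03181·0.00630 ≈ 340.41 ⇒ 340.
Sub-indices: NO₂→62, CO→195, PM10→203, O₃→340. Overall AQI = max = 340; dominant pollutant is O₃.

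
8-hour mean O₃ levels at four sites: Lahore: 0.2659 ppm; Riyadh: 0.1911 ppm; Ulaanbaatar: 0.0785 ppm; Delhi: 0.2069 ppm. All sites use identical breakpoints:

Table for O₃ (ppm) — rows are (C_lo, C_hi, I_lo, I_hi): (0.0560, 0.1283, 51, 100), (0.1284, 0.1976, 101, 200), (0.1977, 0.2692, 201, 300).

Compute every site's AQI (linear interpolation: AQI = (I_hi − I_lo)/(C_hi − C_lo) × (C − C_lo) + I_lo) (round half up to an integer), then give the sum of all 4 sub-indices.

766

Lahore 0.2659: bracket 0.1977–0.2692 → index 201–300; slope 99/0.0715, offset 0.0682.
AQI = 201 + 99/0.0715·0.0682 ≈ 295.43 ⇒ 295.
Riyadh: row 0.1284–0.1976 (AQI 101–200). (200−101)·(0.1911−0.1284)/(0.1976−0.1284) + 101 = 99·0.0627/0.0692 + 101 ≈ 190.70 → 191.
Ulaanbaatar: 0.0785 lies in 0.0560–0.1283, so I_lo=51, I_hi=100, C_lo=0.0560, C_hi=0.1283.
(100−51)/(0.1283−0.0560) × (0.0785−0.0560) + 51 = 49/0.0723 × 0.0225 + 51 ≈ 66.25 → 66.
Delhi: 0.2069 lies in 0.1977–0.2692, so I_lo=201, I_hi=300, C_lo=0.1977, C_hi=0.2692.
(300−201)/(0.2692−0.1977) × (0.2069−0.1977) + 201 = 99/0.0715 × 0.0092 + 201 ≈ 213.74 → 214.
AQIs: Lahore=295, Riyadh=191, Ulaanbaatar=66, Delhi=214. Sum = 295 + 191 + 66 + 214 = 766.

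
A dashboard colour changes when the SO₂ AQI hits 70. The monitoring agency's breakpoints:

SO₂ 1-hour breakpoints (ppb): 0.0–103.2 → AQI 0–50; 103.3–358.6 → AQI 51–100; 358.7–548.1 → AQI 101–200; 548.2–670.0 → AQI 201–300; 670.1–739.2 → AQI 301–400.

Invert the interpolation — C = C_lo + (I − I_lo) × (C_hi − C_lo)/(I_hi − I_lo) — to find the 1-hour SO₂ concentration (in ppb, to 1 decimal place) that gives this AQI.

202.3

AQI 70 lies in the 51–100 band, which corresponds to 103.3–358.6 ppb.
C = 103.3 + (70−51)×(358.6−103.3)/(100−51) = 103.3 + 19×255.3/49 ≈ 202.294 ppb → 202.3 ppb to 1 dp.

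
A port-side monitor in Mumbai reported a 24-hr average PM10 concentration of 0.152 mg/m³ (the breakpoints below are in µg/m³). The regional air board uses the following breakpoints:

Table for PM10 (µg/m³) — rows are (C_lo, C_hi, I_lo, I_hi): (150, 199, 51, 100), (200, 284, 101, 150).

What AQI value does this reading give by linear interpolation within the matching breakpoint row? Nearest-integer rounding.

Convert: 0.152 mg/m³ = 152 µg/m³.
PM10: 152 lies in 150–199, so I_lo=51, I_hi=100, C_lo=150, C_hi=199.
(100−51)/(199−150) × (152−150) + 51 = 49/49 × 2 + 51 ≈ 53.00 → 53.

53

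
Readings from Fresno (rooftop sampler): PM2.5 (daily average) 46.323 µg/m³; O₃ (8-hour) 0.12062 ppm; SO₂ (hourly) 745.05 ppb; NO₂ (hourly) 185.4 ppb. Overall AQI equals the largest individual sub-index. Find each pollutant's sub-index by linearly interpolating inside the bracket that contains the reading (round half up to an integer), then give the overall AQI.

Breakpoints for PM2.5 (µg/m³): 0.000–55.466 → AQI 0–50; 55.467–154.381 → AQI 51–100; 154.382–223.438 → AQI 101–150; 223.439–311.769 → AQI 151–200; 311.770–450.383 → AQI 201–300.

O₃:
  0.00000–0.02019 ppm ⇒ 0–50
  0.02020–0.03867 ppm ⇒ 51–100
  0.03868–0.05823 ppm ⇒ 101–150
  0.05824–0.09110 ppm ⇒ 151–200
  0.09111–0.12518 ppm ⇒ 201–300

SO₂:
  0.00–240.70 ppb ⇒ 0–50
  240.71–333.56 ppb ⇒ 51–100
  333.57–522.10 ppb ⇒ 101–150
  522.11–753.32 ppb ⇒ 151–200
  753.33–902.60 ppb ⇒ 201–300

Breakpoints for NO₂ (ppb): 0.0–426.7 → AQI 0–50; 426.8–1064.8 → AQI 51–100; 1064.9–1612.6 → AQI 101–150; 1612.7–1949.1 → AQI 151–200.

287

PM2.5: row 0.000–55.466 (AQI 0–50). (50−0)·(46.323−0.000)/(55.466−0.000) + 0 = 50·46.323/55.466 + 0 ≈ 41.76 → 42.
O₃ 0.12062: bracket 0.09111–0.12518 → index 201–300; slope 99/0.03407, offset 0.02951.
AQI = 201 + 99/0.03407·0.02951 ≈ 286.75 ⇒ 287.
SO₂: row 522.11–753.32 (AQI 151–200). (200−151)·(745.05−522.11)/(753.32−522.11) + 151 = 49·222.94/231.21 + 151 ≈ 198.25 → 198.
NO₂: 185.4 lies in 0.0–426.7, so I_lo=0, I_hi=50, C_lo=0.0, C_hi=426.7.
(50−0)/(426.7−0.0) × (185.4−0.0) + 0 = 50/426.7 × 185.4 + 0 ≈ 21.72 → 22.
Sub-indices: PM2.5→42, O₃→287, SO₂→198, NO₂→22. Overall AQI = max = 287; dominant pollutant is O₃.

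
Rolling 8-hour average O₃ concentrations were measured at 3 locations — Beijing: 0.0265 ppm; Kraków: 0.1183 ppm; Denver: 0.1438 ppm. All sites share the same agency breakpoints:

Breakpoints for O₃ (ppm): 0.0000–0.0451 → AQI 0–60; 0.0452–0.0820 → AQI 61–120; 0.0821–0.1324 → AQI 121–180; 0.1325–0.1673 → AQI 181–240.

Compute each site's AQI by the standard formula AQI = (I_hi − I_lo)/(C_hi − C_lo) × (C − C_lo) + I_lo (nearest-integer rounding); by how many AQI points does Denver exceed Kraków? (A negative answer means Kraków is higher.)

Beijing: 0.0265 ∈ [0.0000, 0.0451] ↔ index [0, 60].
0 + (0.0265−0.0000)·(60−0)/(0.0451−0.0000) = 0 + 0.0265·60/0.0451 ≈ 35.25, so AQI = 35.
Kraków: 0.1183 lies in 0.0821–0.1324, so I_lo=121, I_hi=180, C_lo=0.0821, C_hi=0.1324.
(180−121)/(0.1324−0.0821) × (0.1183−0.0821) + 121 = 59/0.0503 × 0.0362 + 121 ≈ 163.46 → 163.
Denver: 0.1438 ∈ [0.1325, 0.1673] ↔ index [181, 240].
181 + (0.1438−0.1325)·(240−181)/(0.1673−0.1325) = 181 + 0.0113·59/0.0348 ≈ 200.16, so AQI = 200.
AQIs: Beijing=35, Kraków=163, Denver=200. Denver (200) − Kraków (163) = 37.

37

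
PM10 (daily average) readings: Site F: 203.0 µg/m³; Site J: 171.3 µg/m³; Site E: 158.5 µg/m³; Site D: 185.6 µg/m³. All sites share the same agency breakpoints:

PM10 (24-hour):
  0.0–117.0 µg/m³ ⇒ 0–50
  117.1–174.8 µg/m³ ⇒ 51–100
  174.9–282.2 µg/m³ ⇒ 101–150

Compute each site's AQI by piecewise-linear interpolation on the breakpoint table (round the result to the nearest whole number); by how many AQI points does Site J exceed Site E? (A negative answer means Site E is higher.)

Site F 203.0: bracket 174.9–282.2 → index 101–150; slope 49/107.3, offset 28.1.
AQI = 101 + 49/107.3·28.1 ≈ 113.83 ⇒ 114.
Site J 171.3: bracket 117.1–174.8 → index 51–100; slope 49/57.7, offset 54.2.
AQI = 51 + 49/57.7·54.2 ≈ 97.03 ⇒ 97.
Site E: 158.5 ∈ [117.1, 174.8] ↔ index [51, 100].
51 + (158.5−117.1)·(100−51)/(174.8−117.1) = 51 + 41.4·49/57.7 ≈ 86.16, so AQI = 86.
Site D: 185.6 lies in 174.9–282.2, so I_lo=101, I_hi=150, C_lo=174.9, C_hi=282.2.
(150−101)/(282.2−174.9) × (185.6−174.9) + 101 = 49/107.3 × 10.7 + 101 ≈ 105.89 → 106.
AQIs: Site F=114, Site J=97, Site E=86, Site D=106. Site J (97) − Site E (86) = 11.

11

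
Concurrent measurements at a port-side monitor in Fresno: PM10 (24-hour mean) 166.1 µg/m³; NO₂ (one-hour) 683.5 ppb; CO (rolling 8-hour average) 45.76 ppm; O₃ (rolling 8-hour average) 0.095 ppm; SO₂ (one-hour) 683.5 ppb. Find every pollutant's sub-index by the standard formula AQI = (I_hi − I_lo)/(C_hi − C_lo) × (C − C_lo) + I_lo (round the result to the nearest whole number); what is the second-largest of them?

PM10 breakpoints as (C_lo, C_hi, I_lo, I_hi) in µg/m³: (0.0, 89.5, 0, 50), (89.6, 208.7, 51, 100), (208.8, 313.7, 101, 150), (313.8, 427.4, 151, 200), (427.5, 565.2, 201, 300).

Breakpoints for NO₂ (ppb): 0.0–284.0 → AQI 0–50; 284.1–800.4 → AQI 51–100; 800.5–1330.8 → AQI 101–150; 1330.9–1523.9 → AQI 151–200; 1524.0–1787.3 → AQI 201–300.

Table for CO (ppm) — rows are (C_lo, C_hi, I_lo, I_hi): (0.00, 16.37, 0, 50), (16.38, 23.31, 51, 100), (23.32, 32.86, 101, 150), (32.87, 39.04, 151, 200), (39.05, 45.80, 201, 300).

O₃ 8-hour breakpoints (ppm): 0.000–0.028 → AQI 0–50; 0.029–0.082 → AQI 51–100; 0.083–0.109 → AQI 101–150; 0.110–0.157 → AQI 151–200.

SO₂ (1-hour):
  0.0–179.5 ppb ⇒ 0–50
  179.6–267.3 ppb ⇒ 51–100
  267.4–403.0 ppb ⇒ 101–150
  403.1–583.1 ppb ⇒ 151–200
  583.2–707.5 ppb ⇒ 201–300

PM10: 166.1 ∈ [89.6, 208.7] ↔ index [51, 100].
51 + (166.1−89.6)·(100−51)/(208.7−89.6) = 51 + 76.5·49/119.1 ≈ 82.47, so AQI = 82.
NO₂: 683.5 ∈ [284.1, 800.4] ↔ index [51, 100].
51 + (683.5−284.1)·(100−51)/(800.4−284.1) = 51 + 399.4·49/516.3 ≈ 88.91, so AQI = 89.
CO 45.76: bracket 39.05–45.80 → index 201–300; slope 99/6.75, offset 6.71.
AQI = 201 + 99/6.75·6.71 ≈ 299.41 ⇒ 299.
O₃: 0.095 lies in 0.083–0.109, so I_lo=101, I_hi=150, C_lo=0.083, C_hi=0.109.
(150−101)/(0.109−0.083) × (0.095−0.083) + 101 = 49/0.026 × 0.012 + 101 ≈ 123.62 → 124.
SO₂: row 583.2–707.5 (AQI 201–300). (300−201)·(683.5−583.2)/(707.5−583.2) + 201 = 99·100.3/124.3 + 201 ≈ 280.88 → 281.
Sub-indices: PM10→82, NO₂→89, CO→299, O₃→124, SO₂→281. Ranked high→low: 299, 281, 124, 89, 82. Second-highest sub-index = 281.

281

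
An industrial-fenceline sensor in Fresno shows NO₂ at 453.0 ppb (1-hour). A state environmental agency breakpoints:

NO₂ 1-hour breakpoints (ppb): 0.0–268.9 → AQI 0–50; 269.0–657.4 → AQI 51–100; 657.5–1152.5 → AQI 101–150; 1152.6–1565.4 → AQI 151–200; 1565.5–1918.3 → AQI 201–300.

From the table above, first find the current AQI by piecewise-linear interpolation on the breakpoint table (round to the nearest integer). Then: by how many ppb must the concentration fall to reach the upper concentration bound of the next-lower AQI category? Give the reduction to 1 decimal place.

NO₂: row 269.0–657.4 (AQI 51–100). (100−51)·(453.0−269.0)/(657.4−269.0) + 51 = 49·184.0/388.4 + 51 ≈ 74.21 → 74.
Current AQI 74 is in the Moderate range (51–100). The next-lower category tops out at AQI 50, whose upper concentration bound is 268.9 ppb.
Reduction needed = 453.0 − 268.9 = 184.1 ppb.

184.1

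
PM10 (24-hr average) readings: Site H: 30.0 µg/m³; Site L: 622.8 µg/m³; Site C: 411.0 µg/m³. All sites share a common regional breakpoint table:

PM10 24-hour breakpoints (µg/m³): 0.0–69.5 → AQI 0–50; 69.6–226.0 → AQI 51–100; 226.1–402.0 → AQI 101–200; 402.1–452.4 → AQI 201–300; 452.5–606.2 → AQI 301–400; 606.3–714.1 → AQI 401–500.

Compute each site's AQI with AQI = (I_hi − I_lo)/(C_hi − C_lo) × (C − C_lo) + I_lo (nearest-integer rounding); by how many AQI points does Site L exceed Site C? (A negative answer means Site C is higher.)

Site H 30.0: bracket 0.0–69.5 → index 0–50; slope 50/69.5, offset 30.0.
AQI = 0 + 50/69.5·30.0 ≈ 21.58 ⇒ 22.
Site L: 622.8 lies in 606.3–714.1, so I_lo=401, I_hi=500, C_lo=606.3, C_hi=714.1.
(500−401)/(714.1−606.3) × (622.8−606.3) + 401 = 99/107.8 × 16.5 + 401 ≈ 416.15 → 416.
Site C: row 402.1–452.4 (AQI 201–300). (300−201)·(411.0−402.1)/(452.4−402.1) + 201 = 99·8.9/50.3 + 201 ≈ 218.52 → 219.
AQIs: Site H=22, Site L=416, Site C=219. Site L (416) − Site C (219) = 197.

197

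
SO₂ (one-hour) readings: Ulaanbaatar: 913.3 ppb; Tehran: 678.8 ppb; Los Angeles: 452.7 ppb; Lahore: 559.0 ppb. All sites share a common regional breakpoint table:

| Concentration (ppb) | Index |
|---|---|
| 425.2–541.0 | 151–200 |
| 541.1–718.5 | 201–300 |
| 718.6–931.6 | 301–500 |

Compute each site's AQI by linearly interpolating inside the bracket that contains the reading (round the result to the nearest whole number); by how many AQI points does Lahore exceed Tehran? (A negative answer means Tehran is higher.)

-67

Ulaanbaatar: 913.3 ∈ [718.6, 931.6] ↔ index [301, 500].
301 + (913.3−718.6)·(500−301)/(931.6−718.6) = 301 + 194.7·199/213.0 ≈ 482.90, so AQI = 483.
Tehran: row 541.1–718.5 (AQI 201–300). (300−201)·(678.8−541.1)/(718.5−541.1) + 201 = 99·137.7/177.4 + 201 ≈ 277.84 → 278.
Los Angeles: 452.7 lies in 425.2–541.0, so I_lo=151, I_hi=200, C_lo=425.2, C_hi=541.0.
(200−151)/(541.0−425.2) × (452.7−425.2) + 151 = 49/115.8 × 27.5 + 151 ≈ 162.64 → 163.
Lahore: row 541.1–718.5 (AQI 201–300). (300−201)·(559.0−541.1)/(718.5−541.1) + 201 = 99·17.9/177.4 + 201 ≈ 210.99 → 211.
AQIs: Ulaanbaatar=483, Tehran=278, Los Angeles=163, Lahore=211. Lahore (211) − Tehran (278) = -67.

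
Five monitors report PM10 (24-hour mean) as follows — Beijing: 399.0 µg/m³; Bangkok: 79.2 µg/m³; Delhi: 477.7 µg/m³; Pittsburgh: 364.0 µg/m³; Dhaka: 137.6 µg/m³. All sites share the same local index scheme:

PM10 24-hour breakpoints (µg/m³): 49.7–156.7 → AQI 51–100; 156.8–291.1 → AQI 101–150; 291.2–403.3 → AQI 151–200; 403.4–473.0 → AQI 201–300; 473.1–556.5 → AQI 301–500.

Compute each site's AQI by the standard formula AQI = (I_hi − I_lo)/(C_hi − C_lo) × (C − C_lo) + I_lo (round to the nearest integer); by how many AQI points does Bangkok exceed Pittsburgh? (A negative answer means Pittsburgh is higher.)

Beijing: 399.0 lies in 291.2–403.3, so I_lo=151, I_hi=200, C_lo=291.2, C_hi=403.3.
(200−151)/(403.3−291.2) × (399.0−291.2) + 151 = 49/112.1 × 107.8 + 151 ≈ 198.12 → 198.
Bangkok: 79.2 lies in 49.7–156.7, so I_lo=51, I_hi=100, C_lo=49.7, C_hi=156.7.
(100−51)/(156.7−49.7) × (79.2−49.7) + 51 = 49/107.0 × 29.5 + 51 ≈ 64.51 → 65.
Delhi 477.7: bracket 473.1–556.5 → index 301–500; slope 199/83.4, offset 4.6.
AQI = 301 + 199/83.4·4.6 ≈ 311.98 ⇒ 312.
Pittsburgh: row 291.2–403.3 (AQI 151–200). (200−151)·(364.0−291.2)/(403.3−291.2) + 151 = 49·72.8/112.1 + 151 ≈ 182.82 → 183.
Dhaka 137.6: bracket 49.7–156.7 → index 51–100; slope 49/107.0, offset 87.9.
AQI = 51 + 49/107.0·87.9 ≈ 91.25 ⇒ 91.
AQIs: Beijing=198, Bangkok=65, Delhi=312, Pittsburgh=183, Dhaka=91. Bangkok (65) − Pittsburgh (183) = -118.

-118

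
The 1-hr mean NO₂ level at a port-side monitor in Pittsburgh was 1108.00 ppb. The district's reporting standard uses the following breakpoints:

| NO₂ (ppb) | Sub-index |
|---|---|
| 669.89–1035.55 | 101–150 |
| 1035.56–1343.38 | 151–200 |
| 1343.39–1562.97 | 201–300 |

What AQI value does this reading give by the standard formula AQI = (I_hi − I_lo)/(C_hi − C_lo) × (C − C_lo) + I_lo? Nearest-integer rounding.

NO₂ 1108.00: bracket 1035.56–1343.38 → index 151–200; slope 49/307.82, offset 72.44.
AQI = 151 + 49/307.82·72.44 ≈ 162.53 ⇒ 163.

163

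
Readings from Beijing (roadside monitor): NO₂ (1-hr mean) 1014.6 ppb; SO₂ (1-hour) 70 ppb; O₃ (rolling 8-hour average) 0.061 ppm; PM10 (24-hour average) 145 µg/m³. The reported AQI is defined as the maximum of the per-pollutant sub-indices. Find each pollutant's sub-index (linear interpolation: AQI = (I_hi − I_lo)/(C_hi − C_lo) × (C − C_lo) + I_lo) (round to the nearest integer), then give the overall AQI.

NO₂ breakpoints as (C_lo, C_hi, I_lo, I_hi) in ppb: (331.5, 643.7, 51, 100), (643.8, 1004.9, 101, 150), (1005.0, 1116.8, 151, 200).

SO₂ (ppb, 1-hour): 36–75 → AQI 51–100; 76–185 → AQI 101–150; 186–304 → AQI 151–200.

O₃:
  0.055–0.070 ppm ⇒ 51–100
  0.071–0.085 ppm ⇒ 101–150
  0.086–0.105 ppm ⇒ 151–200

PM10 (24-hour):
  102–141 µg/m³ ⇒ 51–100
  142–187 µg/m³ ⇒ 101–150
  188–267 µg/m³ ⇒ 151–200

155

NO₂: 1014.6 ∈ [1005.0, 1116.8] ↔ index [151, 200].
151 + (1014.6−1005.0)·(200−151)/(1116.8−1005.0) = 151 + 9.6·49/111.8 ≈ 155.21, so AQI = 155.
SO₂: 70 ∈ [36, 75] ↔ index [51, 100].
51 + (70−36)·(100−51)/(75−36) = 51 + 34·49/39 ≈ 93.72, so AQI = 94.
O₃: 0.061 ∈ [0.055, 0.070] ↔ index [51, 100].
51 + (0.061−0.055)·(100−51)/(0.070−0.055) = 51 + 0.006·49/0.015 ≈ 70.60, so AQI = 71.
PM10: 145 lies in 142–187, so I_lo=101, I_hi=150, C_lo=142, C_hi=187.
(150−101)/(187−142) × (145−142) + 101 = 49/45 × 3 + 101 ≈ 104.27 → 104.
Sub-indices: NO₂→155, SO₂→94, O₃→71, PM10→104. Overall AQI = max = 155; dominant pollutant is NO₂.
AQI 155: Unhealthy.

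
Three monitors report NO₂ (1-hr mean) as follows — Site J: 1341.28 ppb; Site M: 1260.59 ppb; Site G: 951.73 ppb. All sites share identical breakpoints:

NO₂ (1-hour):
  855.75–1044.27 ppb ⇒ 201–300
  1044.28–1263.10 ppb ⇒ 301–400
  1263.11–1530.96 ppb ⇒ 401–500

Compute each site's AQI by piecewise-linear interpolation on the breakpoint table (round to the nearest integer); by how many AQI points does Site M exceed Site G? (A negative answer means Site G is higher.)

Site J: 1341.28 ∈ [1263.11, 1530.96] ↔ index [401, 500].
401 + (1341.28−1263.11)·(500−401)/(1530.96−1263.11) = 401 + 78.17·99/267.85 ≈ 429.89, so AQI = 430.
Site M: 1260.59 lies in 1044.28–1263.10, so I_lo=301, I_hi=400, C_lo=1044.28, C_hi=1263.10.
(400−301)/(1263.10−1044.28) × (1260.59−1044.28) + 301 = 99/218.82 × 216.31 + 301 ≈ 398.86 → 399.
Site G: 951.73 lies in 855.75–1044.27, so I_lo=201, I_hi=300, C_lo=855.75, C_hi=1044.27.
(300−201)/(1044.27−855.75) × (951.73−855.75) + 201 = 99/188.52 × 95.98 + 201 ≈ 251.40 → 251.
AQIs: Site J=430, Site M=399, Site G=251. Site M (399) − Site G (251) = 148.

148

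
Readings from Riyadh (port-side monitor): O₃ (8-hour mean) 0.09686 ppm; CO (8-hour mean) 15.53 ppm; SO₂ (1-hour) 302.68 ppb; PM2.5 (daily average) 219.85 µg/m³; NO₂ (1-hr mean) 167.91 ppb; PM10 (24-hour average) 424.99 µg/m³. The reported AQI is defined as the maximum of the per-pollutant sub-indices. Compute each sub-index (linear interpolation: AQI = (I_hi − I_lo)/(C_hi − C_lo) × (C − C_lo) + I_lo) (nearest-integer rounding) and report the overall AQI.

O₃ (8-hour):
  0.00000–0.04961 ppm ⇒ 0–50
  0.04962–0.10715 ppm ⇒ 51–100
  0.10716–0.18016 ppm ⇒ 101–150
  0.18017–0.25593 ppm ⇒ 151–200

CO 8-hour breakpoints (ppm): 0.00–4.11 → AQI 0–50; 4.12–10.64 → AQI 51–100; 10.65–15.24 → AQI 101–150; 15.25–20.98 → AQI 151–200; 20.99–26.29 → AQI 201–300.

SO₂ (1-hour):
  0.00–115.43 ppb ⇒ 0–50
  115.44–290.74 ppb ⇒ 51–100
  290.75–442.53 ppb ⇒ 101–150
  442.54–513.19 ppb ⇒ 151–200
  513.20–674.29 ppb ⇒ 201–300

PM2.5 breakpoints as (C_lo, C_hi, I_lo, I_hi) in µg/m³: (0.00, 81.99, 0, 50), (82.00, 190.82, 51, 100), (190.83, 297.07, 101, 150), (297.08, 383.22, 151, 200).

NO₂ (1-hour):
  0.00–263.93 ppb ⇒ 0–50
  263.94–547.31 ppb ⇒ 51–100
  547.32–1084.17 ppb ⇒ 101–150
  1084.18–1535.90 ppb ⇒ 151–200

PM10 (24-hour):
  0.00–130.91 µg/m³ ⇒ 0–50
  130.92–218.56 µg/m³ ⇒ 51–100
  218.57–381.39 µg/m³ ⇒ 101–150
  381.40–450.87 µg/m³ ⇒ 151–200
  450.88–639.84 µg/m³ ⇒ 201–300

O₃ 0.09686: bracket 0.04962–0.10715 → index 51–100; slope 49/0.05753, offset 0.04724.
AQI = 51 + 49/0.05753·0.04724 ≈ 91.24 ⇒ 91.
CO: 15.53 ∈ [15.25, 20.98] ↔ index [151, 200].
151 + (15.53−15.25)·(200−151)/(20.98−15.25) = 151 + 0.28·49/5.73 ≈ 153.39, so AQI = 153.
SO₂: 302.68 ∈ [290.75, 442.53] ↔ index [101, 150].
101 + (302.68−290.75)·(150−101)/(442.53−290.75) = 101 + 11.93·49/151.78 ≈ 104.85, so AQI = 105.
PM2.5 219.85: bracket 190.83–297.07 → index 101–150; slope 49/106.24, offset 29.02.
AQI = 101 + 49/106.24·29.02 ≈ 114.38 ⇒ 114.
NO₂: 167.91 ∈ [0.00, 263.93] ↔ index [0, 50].
0 + (167.91−0.00)·(50−0)/(263.93−0.00) = 0 + 167.91·50/263.93 ≈ 31.81, so AQI = 32.
PM10: row 381.40–450.87 (AQI 151–200). (200−151)·(424.99−381.40)/(450.87−381.40) + 151 = 49·43.59/69.47 + 151 ≈ 181.75 → 182.
Sub-indices: O₃→91, CO→153, SO₂→105, PM2.5→114, NO₂→32, PM10→182. Overall AQI = max = 182; dominant pollutant is PM10.
AQI 182: Unhealthy.

182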